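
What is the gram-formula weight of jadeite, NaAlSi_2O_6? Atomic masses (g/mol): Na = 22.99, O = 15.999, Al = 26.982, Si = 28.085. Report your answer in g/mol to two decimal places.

202.14 g/mol

M = 1(22.99) + 1(26.982) + 2(28.085) + 6(15.999)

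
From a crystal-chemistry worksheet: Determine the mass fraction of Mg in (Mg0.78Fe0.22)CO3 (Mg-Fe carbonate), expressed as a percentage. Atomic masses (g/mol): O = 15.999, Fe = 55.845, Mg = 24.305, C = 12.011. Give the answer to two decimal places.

M((Mg0.78Fe0.22)CO3) = 91.252 g/mol.
Mg contributes 0.78 × 24.305 = 18.958 g per mole.
18.958/91.252 = 0.2078 → 20.78%.

20.78 wt%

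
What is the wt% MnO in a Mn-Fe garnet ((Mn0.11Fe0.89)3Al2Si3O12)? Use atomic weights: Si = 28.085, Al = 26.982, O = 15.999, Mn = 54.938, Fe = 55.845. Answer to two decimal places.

4.71 wt%

M((Mn0.11Fe0.89)3Al2Si3O12) = 497.443 g/mol; M(MnO) = 70.937 g/mol.
Moles MnO per formula unit = 0.33 Mn ÷ 1 = 0.3300.
MnO fraction = (0.3300 × 70.937) / 497.443 = 23.409/497.443 = 0.0471.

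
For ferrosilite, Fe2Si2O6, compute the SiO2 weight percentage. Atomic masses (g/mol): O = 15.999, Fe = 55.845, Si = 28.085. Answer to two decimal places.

M(Fe2Si2O6) = 263.854 g/mol; M(SiO2) = 60.083 g/mol.
Moles SiO2 per formula unit = 2 Si ÷ 1 = 2.0000.
SiO2 fraction = (2.0000 × 60.083) / 263.854 = 120.166/263.854 = 0.4554.

45.54 wt%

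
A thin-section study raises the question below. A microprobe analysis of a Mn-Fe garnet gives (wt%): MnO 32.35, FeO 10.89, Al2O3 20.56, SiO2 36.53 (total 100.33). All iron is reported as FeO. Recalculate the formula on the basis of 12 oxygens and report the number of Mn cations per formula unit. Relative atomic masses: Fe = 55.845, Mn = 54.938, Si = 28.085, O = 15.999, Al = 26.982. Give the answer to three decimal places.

32.35 wt% MnO ÷ 70.937 g/mol = 0.45604 mol, giving 0.45604 Mn and 0.45604 O.
10.89 wt% FeO ÷ 71.844 g/mol = 0.15158 mol, giving 0.15158 Fe and 0.15158 O.
20.56 wt% Al2O3 ÷ 101.961 g/mol = 0.20165 mol, giving 0.40330 Al and 0.60495 O.
36.53 wt% SiO2 ÷ 60.083 g/mol = 0.60799 mol, giving 0.60799 Si and 1.21598 O.
Oxygen sums to 2.42855; scaling by 12/2.42855 = 4.94122 puts the formula on 12 O.
Mn: 0.45604 × 4.94122 = 2.253 atoms per formula unit.

2.253 Mn apfu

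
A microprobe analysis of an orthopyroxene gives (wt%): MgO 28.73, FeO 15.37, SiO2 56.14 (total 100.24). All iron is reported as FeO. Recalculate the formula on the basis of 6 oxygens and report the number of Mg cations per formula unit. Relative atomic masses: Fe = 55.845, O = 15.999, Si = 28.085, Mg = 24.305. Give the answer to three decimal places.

1.530 Mg apfu

28.73 wt% MgO ÷ 40.304 g/mol = 0.71283 mol, giving 0.71283 Mg and 0.71283 O.
15.37 wt% FeO ÷ 71.844 g/mol = 0.21394 mol, giving 0.21394 Fe and 0.21394 O.
56.14 wt% SiO2 ÷ 60.083 g/mol = 0.93437 mol, giving 0.93437 Si and 1.86874 O.
Oxygen sums to 2.79551; scaling by 6/2.79551 = 2.14630 puts the formula on 6 O.
Mg: 0.71283 × 2.14630 = 1.530 atoms per formula unit.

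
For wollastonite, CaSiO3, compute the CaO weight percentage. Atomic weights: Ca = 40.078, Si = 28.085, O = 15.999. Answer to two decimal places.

Formula mass = 116.160 g/mol.
1 Ca → 1.0000 mol CaO per formula unit; M(CaO) = 56.077, so CaO mass = 56.077 g.
56.077/116.160 × 100 = 48.28 wt%.

48.28 wt%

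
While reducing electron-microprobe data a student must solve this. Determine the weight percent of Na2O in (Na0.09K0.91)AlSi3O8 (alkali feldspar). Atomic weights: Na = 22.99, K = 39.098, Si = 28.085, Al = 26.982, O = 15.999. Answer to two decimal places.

M((Na0.09K0.91)AlSi3O8) = 276.877 g/mol; M(Na2O) = 61.979 g/mol.
Moles Na2O per formula unit = 0.09 Na ÷ 2 = 0.0450.
Na2O fraction = (0.0450 × 61.979) / 276.877 = 2.789/276.877 = 0.0101.

1.01 wt%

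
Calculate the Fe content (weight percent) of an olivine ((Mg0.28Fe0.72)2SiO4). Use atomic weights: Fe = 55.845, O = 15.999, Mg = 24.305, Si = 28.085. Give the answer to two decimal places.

Formula mass = 0.56×24.305 + 1.44×55.845 + 1×28.085 + 4×15.999 = 186.109 g/mol, of which 80.417 g is Fe.
So Fe makes up 80.417/186.109 = 0.4321 of the mass, i.e. 43.21%.

43.21 weight percent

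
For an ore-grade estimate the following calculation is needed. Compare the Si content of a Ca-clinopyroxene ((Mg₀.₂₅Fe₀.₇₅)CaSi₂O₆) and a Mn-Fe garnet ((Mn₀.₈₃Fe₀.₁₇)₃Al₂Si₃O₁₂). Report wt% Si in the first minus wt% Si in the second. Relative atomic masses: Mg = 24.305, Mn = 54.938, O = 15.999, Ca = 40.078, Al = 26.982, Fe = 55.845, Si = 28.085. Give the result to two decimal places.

Si in (Mg₀.₂₅Fe₀.₇₅)CaSi₂O₆: molar mass 240.202 g/mol; 2×28.085 = 56.170 g → 23.38 wt%.
Si in (Mn₀.₈₃Fe₀.₁₇)₃Al₂Si₃O₁₂: molar mass 495.484 g/mol; 3×28.085 = 84.255 g → 17.00 wt%.
Difference = 23.38 − 17.00 = 6.38 percentage points.

6.38 percentage points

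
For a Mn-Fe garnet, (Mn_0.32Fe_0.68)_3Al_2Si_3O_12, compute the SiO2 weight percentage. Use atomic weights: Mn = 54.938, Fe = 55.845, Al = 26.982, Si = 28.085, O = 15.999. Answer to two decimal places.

M((Mn_0.32Fe_0.68)_3Al_2Si_3O_12) = 496.871 g/mol; M(SiO2) = 60.083 g/mol.
Moles SiO2 per formula unit = 3 Si ÷ 1 = 3.0000.
SiO2 fraction = (3.0000 × 60.083) / 496.871 = 180.249/496.871 = 0.3628.

36.28 wt%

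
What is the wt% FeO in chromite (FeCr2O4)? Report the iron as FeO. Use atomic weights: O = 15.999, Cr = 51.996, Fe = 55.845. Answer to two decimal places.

32.10 wt%

Molar mass of FeCr2O4 = 1·55.845 + 2·51.996 + 4·15.999 = 223.833 g/mol.
Each formula unit contains 1 Fe, equivalent to 1/1 = 1.0000 mol FeO.
M(FeO) = 1×55.845 + 1×15.999 = 71.844 g/mol.
Mass of FeO per formula unit = 1.0000 × 71.844 = 71.844 g.
FeO wt% = 71.844 / 223.833 × 100 = 32.10%.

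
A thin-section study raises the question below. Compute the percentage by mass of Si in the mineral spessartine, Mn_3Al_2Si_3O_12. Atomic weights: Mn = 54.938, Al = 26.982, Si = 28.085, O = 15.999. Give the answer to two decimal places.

17.02 weight percent

M(Mn_3Al_2Si_3O_12) = 495.021 g/mol.
Si contributes 3 × 28.085 = 84.255 g per mole.
84.255/495.021 = 0.1702 → 17.02%.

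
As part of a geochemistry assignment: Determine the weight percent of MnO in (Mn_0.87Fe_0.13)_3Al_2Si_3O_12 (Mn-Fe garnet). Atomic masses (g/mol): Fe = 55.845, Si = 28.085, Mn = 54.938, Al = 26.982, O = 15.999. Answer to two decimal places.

37.37 wt%

Molar mass of (Mn_0.87Fe_0.13)_3Al_2Si_3O_12 = 2.61·54.938 + 0.39·55.845 + 2·26.982 + 3·28.085 + 12·15.999 = 495.375 g/mol.
Each formula unit contains 2.61 Mn, equivalent to 2.61/1 = 2.6100 mol MnO.
M(MnO) = 1×54.938 + 1×15.999 = 70.937 g/mol.
Mass of MnO per formula unit = 2.6100 × 70.937 = 185.146 g.
MnO wt% = 185.146 / 495.375 × 100 = 37.37%.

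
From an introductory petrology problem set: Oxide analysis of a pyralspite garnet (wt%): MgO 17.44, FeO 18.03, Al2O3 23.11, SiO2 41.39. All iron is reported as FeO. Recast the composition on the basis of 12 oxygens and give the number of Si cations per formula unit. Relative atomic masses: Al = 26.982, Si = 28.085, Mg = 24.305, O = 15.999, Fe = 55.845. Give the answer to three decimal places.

17.44 wt% MgO ÷ 40.304 g/mol = 0.43271 mol, giving 0.43271 Mg and 0.43271 O.
18.03 wt% FeO ÷ 71.844 g/mol = 0.25096 mol, giving 0.25096 Fe and 0.25096 O.
23.11 wt% Al2O3 ÷ 101.961 g/mol = 0.22666 mol, giving 0.45332 Al and 0.67998 O.
41.39 wt% SiO2 ÷ 60.083 g/mol = 0.68888 mol, giving 0.68888 Si and 1.37776 O.
Oxygen sums to 2.74141; scaling by 12/2.74141 = 4.37731 puts the formula on 12 O.
Si: 0.68888 × 4.37731 = 3.015 atoms per formula unit.

3.015 Si apfu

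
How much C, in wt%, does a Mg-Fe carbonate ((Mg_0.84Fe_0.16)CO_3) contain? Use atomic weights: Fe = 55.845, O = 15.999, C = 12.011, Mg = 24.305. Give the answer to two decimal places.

M((Mg_0.84Fe_0.16)CO_3) = 89.359 g/mol.
C contributes 1 × 12.011 = 12.011 g per mole.
12.011/89.359 = 0.1344 → 13.44%.

13.44 wt%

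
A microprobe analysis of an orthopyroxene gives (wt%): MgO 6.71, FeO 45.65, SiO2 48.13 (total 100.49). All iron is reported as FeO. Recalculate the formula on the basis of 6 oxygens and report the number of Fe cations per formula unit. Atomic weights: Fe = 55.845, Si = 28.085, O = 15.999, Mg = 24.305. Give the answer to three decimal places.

MgO: 6.71/40.304 = 0.16648 mol → 0.16648 mol Mg, 0.16648 mol O.
FeO: 45.65/71.844 = 0.63540 mol → 0.63540 mol Fe, 0.63540 mol O.
SiO2: 48.13/60.083 = 0.80106 mol → 0.80106 mol Si, 1.60212 mol O.
Total oxygen = 2.40400 mol. Normalization factor = 6/2.40400 = 2.49584.
Fe per 6 O = 0.63540 × 2.49584 = 1.586.

1.586 Fe apfu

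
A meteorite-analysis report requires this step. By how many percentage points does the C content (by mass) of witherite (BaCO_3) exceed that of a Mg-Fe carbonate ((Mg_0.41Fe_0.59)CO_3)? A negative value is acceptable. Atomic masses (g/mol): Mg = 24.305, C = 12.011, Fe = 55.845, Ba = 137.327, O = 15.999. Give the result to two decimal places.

-5.58 percentage points

M(BaCO_3) = 197.335 g/mol, so wt% C = 12.011/197.335 × 100 = 6.09%.
M((Mg_0.41Fe_0.59)CO_3) = 102.922 g/mol, so wt% C = 12.011/102.922 × 100 = 11.67%.
6.09 − 11.67 = -5.58 pp.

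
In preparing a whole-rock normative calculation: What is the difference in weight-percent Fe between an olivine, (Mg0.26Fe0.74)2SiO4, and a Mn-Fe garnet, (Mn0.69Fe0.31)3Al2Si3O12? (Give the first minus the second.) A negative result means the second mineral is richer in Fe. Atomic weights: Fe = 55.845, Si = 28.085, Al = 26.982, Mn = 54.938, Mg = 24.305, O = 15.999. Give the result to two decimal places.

33.64 percentage points

M((Mg0.26Fe0.74)2SiO4) = 187.370 g/mol, so wt% Fe = 82.651/187.370 × 100 = 44.11%.
M((Mn0.69Fe0.31)3Al2Si3O12) = 495.865 g/mol, so wt% Fe = 51.936/495.865 × 100 = 10.47%.
44.11 − 10.47 = 33.64 pp.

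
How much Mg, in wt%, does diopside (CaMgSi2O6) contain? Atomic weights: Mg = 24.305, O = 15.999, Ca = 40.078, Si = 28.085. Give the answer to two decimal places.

11.22 wt%

M(CaMgSi2O6) = 216.547 g/mol.
Mg contributes 1 × 24.305 = 24.305 g per mole.
24.305/216.547 = 0.1122 → 11.22%.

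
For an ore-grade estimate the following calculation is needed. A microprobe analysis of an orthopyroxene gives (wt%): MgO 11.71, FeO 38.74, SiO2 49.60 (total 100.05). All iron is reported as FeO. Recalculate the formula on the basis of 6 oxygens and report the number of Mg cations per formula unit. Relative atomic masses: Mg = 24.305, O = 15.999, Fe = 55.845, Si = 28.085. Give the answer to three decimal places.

MgO: 11.71/40.304 = 0.29054 mol → 0.29054 mol Mg, 0.29054 mol O.
FeO: 38.74/71.844 = 0.53922 mol → 0.53922 mol Fe, 0.53922 mol O.
SiO2: 49.60/60.083 = 0.82552 mol → 0.82552 mol Si, 1.65104 mol O.
Total oxygen = 2.48080 mol. Normalization factor = 6/2.48080 = 2.41857.
Mg per 6 O = 0.29054 × 2.41857 = 0.703.

0.703 Mg apfu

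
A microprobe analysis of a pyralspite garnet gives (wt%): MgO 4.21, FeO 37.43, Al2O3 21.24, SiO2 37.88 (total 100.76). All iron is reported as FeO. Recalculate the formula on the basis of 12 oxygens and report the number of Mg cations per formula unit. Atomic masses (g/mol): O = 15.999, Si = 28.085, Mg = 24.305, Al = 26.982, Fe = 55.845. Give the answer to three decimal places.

0.499 Mg apfu

4.21 wt% MgO ÷ 40.304 g/mol = 0.10446 mol, giving 0.10446 Mg and 0.10446 O.
37.43 wt% FeO ÷ 71.844 g/mol = 0.52099 mol, giving 0.52099 Fe and 0.52099 O.
21.24 wt% Al2O3 ÷ 101.961 g/mol = 0.20831 mol, giving 0.41662 Al and 0.62493 O.
37.88 wt% SiO2 ÷ 60.083 g/mol = 0.63046 mol, giving 0.63046 Si and 1.26092 O.
Oxygen sums to 2.51130; scaling by 12/2.51130 = 4.77840 puts the formula on 12 O.
Mg: 0.10446 × 4.77840 = 0.499 atoms per formula unit.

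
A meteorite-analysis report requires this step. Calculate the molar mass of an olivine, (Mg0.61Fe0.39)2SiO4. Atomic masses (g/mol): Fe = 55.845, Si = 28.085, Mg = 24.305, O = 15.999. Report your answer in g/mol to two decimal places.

165.29 g/mol

The formula mass is the sum 1.22*24.305 + 0.78*55.845 + 1*28.085 + 4*15.999.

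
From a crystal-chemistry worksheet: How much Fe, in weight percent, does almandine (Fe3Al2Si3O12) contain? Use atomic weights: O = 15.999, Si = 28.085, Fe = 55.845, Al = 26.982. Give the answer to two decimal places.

Formula mass = 3·55.845 + 2·26.982 + 3·28.085 + 12·15.999 = 497.742 g/mol, of which 167.535 g is Fe.
So Fe makes up 167.535/497.742 = 0.3366 of the mass, i.e. 33.66%.

33.66 weight percent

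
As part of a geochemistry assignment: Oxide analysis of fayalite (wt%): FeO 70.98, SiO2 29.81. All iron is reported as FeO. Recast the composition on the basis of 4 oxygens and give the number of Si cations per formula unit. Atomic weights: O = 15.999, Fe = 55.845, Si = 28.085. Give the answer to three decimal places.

FeO: 70.98/71.844 = 0.98797 mol → 0.98797 mol Fe, 0.98797 mol O.
SiO2: 29.81/60.083 = 0.49615 mol → 0.49615 mol Si, 0.99230 mol O.
Total oxygen = 1.98027 mol. Normalization factor = 4/1.98027 = 2.01993.
Si per 4 O = 0.49615 × 2.01993 = 1.002.

1.002 Si apfu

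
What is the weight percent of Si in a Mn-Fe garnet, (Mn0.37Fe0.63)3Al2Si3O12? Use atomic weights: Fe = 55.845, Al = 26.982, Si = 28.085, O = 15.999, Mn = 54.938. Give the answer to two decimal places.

16.96 weight percent

Molar mass of (Mn0.37Fe0.63)3Al2Si3O12: 1.11*54.938 + 1.89*55.845 + 2*26.982 + 3*28.085 + 12*15.999 = 496.735 g/mol.
Mass of Si per formula unit: 3 × 28.085 = 84.255 g.
Weight fraction Si = 84.255 / 496.735 = 0.1696.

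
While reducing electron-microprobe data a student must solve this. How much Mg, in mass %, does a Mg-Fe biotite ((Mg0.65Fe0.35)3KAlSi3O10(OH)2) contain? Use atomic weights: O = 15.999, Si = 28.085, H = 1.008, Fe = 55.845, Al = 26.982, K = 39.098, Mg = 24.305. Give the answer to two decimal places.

10.52 mass %

M((Mg0.65Fe0.35)3KAlSi3O10(OH)2) = 450.371 g/mol.
Mg contributes 1.95 × 24.305 = 47.395 g per mole.
47.395/450.371 = 0.1052 → 10.52%.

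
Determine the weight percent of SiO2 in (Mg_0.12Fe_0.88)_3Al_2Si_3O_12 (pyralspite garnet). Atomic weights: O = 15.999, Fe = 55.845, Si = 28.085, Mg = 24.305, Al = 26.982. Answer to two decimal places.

37.06 wt%

M((Mg_0.12Fe_0.88)_3Al_2Si_3O_12) = 486.388 g/mol; M(SiO2) = 60.083 g/mol.
Moles SiO2 per formula unit = 3 Si ÷ 1 = 3.0000.
SiO2 fraction = (3.0000 × 60.083) / 486.388 = 180.249/486.388 = 0.3706.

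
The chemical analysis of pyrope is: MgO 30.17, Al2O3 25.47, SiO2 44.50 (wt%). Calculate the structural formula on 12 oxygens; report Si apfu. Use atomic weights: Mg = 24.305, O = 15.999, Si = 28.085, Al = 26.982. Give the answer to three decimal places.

30.17 wt% MgO ÷ 40.304 g/mol = 0.74856 mol, giving 0.74856 Mg and 0.74856 O.
25.47 wt% Al2O3 ÷ 101.961 g/mol = 0.24980 mol, giving 0.49960 Al and 0.74940 O.
44.50 wt% SiO2 ÷ 60.083 g/mol = 0.74064 mol, giving 0.74064 Si and 1.48128 O.
Oxygen sums to 2.97924; scaling by 12/2.97924 = 4.02787 puts the formula on 12 O.
Si: 0.74064 × 4.02787 = 2.983 atoms per formula unit.

2.983 Si apfu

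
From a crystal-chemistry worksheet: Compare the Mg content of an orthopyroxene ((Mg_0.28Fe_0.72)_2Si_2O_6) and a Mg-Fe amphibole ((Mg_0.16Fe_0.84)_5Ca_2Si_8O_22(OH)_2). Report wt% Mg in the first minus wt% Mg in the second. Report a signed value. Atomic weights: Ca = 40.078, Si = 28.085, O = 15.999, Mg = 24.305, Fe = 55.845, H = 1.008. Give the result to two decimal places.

3.47 percentage points

Mg in (Mg_0.28Fe_0.72)_2Si_2O_6: molar mass 246.192 g/mol; 0.56×24.305 = 13.611 g → 5.53 wt%.
Mg in (Mg_0.16Fe_0.84)_5Ca_2Si_8O_22(OH)_2: molar mass 944.821 g/mol; 0.80×24.305 = 19.444 g → 2.06 wt%.
Difference = 5.53 − 2.06 = 3.47 percentage points.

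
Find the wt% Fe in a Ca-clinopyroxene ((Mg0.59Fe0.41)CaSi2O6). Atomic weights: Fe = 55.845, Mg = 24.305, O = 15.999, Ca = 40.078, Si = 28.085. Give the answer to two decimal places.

9.98 mass %

Formula mass = 0.59×24.305 + 0.41×55.845 + 1×40.078 + 2×28.085 + 6×15.999 = 229.478 g/mol, of which 22.896 g is Fe.
So Fe makes up 22.896/229.478 = 0.0998 of the mass, i.e. 9.98%.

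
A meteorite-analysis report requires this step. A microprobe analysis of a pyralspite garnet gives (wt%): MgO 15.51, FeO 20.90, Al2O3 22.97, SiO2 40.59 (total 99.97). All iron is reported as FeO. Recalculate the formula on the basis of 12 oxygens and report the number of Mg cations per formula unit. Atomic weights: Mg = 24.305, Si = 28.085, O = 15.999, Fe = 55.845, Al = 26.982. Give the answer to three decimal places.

MgO: 15.51/40.304 = 0.38483 mol → 0.38483 mol Mg, 0.38483 mol O.
FeO: 20.90/71.844 = 0.29091 mol → 0.29091 mol Fe, 0.29091 mol O.
Al2O3: 22.97/101.961 = 0.22528 mol → 0.45056 mol Al, 0.67584 mol O.
SiO2: 40.59/60.083 = 0.67557 mol → 0.67557 mol Si, 1.35114 mol O.
Total oxygen = 2.70272 mol. Normalization factor = 12/2.70272 = 4.43997.
Mg per 12 O = 0.38483 × 4.43997 = 1.709.

1.709 Mg apfu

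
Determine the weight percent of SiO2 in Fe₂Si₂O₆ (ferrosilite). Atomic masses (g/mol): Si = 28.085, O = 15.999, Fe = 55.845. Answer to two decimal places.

45.54 wt%

M(Fe₂Si₂O₆) = 263.854 g/mol; M(SiO2) = 60.083 g/mol.
Moles SiO2 per formula unit = 2 Si ÷ 1 = 2.0000.
SiO2 fraction = (2.0000 × 60.083) / 263.854 = 120.166/263.854 = 0.4554.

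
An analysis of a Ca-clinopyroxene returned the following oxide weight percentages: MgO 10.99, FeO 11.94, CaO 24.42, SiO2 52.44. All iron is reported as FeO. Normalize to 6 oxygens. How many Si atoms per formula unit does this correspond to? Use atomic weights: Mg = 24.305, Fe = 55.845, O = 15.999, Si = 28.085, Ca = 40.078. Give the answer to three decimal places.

MgO: 10.99/40.304 = 0.27268 mol → 0.27268 mol Mg, 0.27268 mol O.
FeO: 11.94/71.844 = 0.16619 mol → 0.16619 mol Fe, 0.16619 mol O.
CaO: 24.42/56.077 = 0.43547 mol → 0.43547 mol Ca, 0.43547 mol O.
SiO2: 52.44/60.083 = 0.87279 mol → 0.87279 mol Si, 1.74558 mol O.
Total oxygen = 2.61992 mol. Normalization factor = 6/2.61992 = 2.29015.
Si per 6 O = 0.87279 × 2.29015 = 1.999.

1.999 Si apfu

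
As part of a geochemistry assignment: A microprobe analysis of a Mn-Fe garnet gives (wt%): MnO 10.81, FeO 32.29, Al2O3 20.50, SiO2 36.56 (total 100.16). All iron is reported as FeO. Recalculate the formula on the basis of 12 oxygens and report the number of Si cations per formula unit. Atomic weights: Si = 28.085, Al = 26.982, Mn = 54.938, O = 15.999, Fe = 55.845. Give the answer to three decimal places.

MnO (M=70.937): mol = 0.15239; Mn = 0.15239, O = 0.15239.
FeO (M=71.844): mol = 0.44945; Fe = 0.44945, O = 0.44945.
Al2O3 (M=101.961): mol = 0.20106; Al = 0.40212, O = 0.60318.
SiO2 (M=60.083): mol = 0.60849; Si = 0.60849, O = 1.21698.
ΣO = 2.42200; factor = 12/ΣO = 4.95458.
Si apfu = 0.60849 × 4.95458 = 3.015.

3.015 Si apfu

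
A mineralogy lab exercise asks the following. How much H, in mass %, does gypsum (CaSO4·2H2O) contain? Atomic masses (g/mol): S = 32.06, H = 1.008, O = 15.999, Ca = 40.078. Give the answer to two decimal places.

M(CaSO4·2H2O) = 172.164 g/mol.
H contributes 4 × 1.008 = 4.032 g per mole.
4.032/172.164 = 0.0234 → 2.34%.

2.34 mass %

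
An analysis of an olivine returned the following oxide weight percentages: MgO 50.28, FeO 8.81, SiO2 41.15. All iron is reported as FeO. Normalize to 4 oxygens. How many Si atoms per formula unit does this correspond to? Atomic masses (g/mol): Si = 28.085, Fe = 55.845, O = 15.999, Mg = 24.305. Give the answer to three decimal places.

50.28 wt% MgO ÷ 40.304 g/mol = 1.24752 mol, giving 1.24752 Mg and 1.24752 O.
8.81 wt% FeO ÷ 71.844 g/mol = 0.12263 mol, giving 0.12263 Fe and 0.12263 O.
41.15 wt% SiO2 ÷ 60.083 g/mol = 0.68489 mol, giving 0.68489 Si and 1.36978 O.
Oxygen sums to 2.73993; scaling by 4/2.73993 = 1.45989 puts the formula on 4 O.
Si: 0.68489 × 1.45989 = 1.000 atoms per formula unit.

1.000 Si apfu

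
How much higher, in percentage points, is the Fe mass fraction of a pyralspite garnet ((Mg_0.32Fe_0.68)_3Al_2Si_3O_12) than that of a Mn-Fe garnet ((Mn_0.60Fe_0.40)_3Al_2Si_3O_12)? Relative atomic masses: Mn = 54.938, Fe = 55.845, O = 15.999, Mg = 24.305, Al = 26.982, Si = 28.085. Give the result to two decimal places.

10.86 percentage points

First mineral: 113.924 g Fe in 467.464 g formula = 24.37 wt% Fe.
Second mineral: 67.014 g Fe in 496.109 g formula = 13.51 wt% Fe.
24.37% − 13.51% gives a difference of 10.86 percentage points.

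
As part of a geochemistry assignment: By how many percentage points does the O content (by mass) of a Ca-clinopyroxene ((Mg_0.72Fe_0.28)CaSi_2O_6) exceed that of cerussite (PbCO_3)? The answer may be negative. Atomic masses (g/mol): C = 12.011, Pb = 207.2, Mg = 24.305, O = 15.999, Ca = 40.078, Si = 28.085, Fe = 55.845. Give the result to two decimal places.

24.63 percentage points

First mineral: 95.994 g O in 225.378 g formula = 42.59 wt% O.
Second mineral: 47.997 g O in 267.208 g formula = 17.96 wt% O.
42.59% − 17.96% gives a difference of 24.63 percentage points.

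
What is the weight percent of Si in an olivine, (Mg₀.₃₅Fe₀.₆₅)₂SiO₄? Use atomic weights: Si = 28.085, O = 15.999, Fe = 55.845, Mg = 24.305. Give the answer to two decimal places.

Formula mass = 0.70×24.305 + 1.30×55.845 + 1×28.085 + 4×15.999 = 181.693 g/mol, of which 28.085 g is Si.
So Si makes up 28.085/181.693 = 0.1546 of the mass, i.e. 15.46%.

15.46 weight percent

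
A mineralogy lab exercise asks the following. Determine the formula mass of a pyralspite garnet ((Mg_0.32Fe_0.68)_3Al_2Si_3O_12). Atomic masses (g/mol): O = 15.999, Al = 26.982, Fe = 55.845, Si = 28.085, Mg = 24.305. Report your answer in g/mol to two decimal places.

467.46 g/mol

M = 0.96×24.305 + 2.04×55.845 + 2×26.982 + 3×28.085 + 12×15.999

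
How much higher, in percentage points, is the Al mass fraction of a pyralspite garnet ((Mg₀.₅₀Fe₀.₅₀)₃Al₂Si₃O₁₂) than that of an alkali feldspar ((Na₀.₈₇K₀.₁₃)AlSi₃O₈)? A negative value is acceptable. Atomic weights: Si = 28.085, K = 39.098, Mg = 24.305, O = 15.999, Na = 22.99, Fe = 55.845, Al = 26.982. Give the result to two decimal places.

1.77 percentage points

First mineral: 53.964 g Al in 450.432 g formula = 11.98 wt% Al.
Second mineral: 26.982 g Al in 264.313 g formula = 10.21 wt% Al.
11.98% − 10.21% gives a difference of 1.77 percentage points.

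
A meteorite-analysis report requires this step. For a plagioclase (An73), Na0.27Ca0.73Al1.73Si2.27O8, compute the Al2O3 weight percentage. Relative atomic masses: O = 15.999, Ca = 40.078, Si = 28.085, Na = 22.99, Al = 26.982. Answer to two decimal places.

Formula mass = 273.888 g/mol.
1.73 Al → 0.8650 mol Al2O3 per formula unit; M(Al2O3) = 101.961, so Al2O3 mass = 88.196 g.
88.196/273.888 × 100 = 32.20 wt%.

32.20 wt%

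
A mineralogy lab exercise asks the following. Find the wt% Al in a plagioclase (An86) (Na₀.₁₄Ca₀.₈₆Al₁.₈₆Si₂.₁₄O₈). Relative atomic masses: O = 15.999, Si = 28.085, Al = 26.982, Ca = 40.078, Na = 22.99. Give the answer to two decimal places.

18.19 weight percent

Molar mass of Na₀.₁₄Ca₀.₈₆Al₁.₈₆Si₂.₁₄O₈: 0.14·22.99 + 0.86·40.078 + 1.86·26.982 + 2.14·28.085 + 8·15.999 = 275.966 g/mol.
Mass of Al per formula unit: 1.86 × 26.982 = 50.187 g.
Weight fraction Al = 50.187 / 275.966 = 0.1819.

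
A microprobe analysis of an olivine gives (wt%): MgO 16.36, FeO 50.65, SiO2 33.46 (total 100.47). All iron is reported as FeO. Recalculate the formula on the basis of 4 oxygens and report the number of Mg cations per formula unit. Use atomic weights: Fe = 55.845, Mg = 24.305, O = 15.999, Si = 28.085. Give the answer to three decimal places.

0.730 Mg apfu

MgO: 16.36/40.304 = 0.40592 mol → 0.40592 mol Mg, 0.40592 mol O.
FeO: 50.65/71.844 = 0.70500 mol → 0.70500 mol Fe, 0.70500 mol O.
SiO2: 33.46/60.083 = 0.55690 mol → 0.55690 mol Si, 1.11380 mol O.
Total oxygen = 2.22472 mol. Normalization factor = 4/2.22472 = 1.79798.
Mg per 4 O = 0.40592 × 1.79798 = 0.730.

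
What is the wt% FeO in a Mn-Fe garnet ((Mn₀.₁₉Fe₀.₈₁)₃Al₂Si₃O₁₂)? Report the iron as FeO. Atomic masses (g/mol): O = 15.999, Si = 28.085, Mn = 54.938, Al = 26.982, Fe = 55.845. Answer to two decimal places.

Formula mass = 497.225 g/mol.
2.43 Fe → 2.4300 mol FeO per formula unit; M(FeO) = 71.844, so FeO mass = 174.581 g.
174.581/497.225 × 100 = 35.11 wt%.

35.11 wt%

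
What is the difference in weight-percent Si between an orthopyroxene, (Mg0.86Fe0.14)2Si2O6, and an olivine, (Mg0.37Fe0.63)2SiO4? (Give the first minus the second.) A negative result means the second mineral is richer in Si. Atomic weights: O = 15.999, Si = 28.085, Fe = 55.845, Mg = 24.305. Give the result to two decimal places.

First mineral: 56.170 g Si in 209.605 g formula = 26.80 wt% Si.
Second mineral: 28.085 g Si in 180.431 g formula = 15.57 wt% Si.
26.80% − 15.57% gives a difference of 11.23 percentage points.

11.23 percentage points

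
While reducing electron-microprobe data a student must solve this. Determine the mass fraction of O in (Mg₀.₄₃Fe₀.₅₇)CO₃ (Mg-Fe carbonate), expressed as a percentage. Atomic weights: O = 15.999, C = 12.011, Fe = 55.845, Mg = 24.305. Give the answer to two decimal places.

46.92 weight percent

M((Mg₀.₄₃Fe₀.₅₇)CO₃) = 102.291 g/mol.
O contributes 3 × 15.999 = 47.997 g per mole.
47.997/102.291 = 0.4692 → 46.92%.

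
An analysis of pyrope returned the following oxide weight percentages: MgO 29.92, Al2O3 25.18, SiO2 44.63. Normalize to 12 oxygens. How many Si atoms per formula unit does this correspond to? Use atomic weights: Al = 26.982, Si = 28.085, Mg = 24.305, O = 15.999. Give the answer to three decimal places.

MgO (M=40.304): mol = 0.74236; Mg = 0.74236, O = 0.74236.
Al2O3 (M=101.961): mol = 0.24696; Al = 0.49392, O = 0.74088.
SiO2 (M=60.083): mol = 0.74281; Si = 0.74281, O = 1.48562.
ΣO = 2.96886; factor = 12/ΣO = 4.04196.
Si apfu = 0.74281 × 4.04196 = 3.002.

3.002 Si apfu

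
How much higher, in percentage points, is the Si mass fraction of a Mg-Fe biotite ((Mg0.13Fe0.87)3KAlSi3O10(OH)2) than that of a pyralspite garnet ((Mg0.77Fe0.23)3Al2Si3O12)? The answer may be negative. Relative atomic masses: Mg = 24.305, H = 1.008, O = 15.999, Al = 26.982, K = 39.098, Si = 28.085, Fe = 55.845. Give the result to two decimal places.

-2.96 percentage points

First mineral: 84.255 g Si in 499.573 g formula = 16.87 wt% Si.
Second mineral: 84.255 g Si in 424.885 g formula = 19.83 wt% Si.
16.87% − 19.83% gives a difference of -2.96 percentage points.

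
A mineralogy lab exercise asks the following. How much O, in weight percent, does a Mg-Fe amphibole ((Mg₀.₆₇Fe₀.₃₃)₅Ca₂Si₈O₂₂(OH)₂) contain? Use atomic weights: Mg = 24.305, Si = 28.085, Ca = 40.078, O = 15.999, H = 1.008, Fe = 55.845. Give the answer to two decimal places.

44.42 weight percent

Molar mass of (Mg₀.₆₇Fe₀.₃₃)₅Ca₂Si₈O₂₂(OH)₂: 3.35*24.305 + 1.65*55.845 + 2*40.078 + 8*28.085 + 24*15.999 + 2*1.008 = 864.394 g/mol.
Mass of O per formula unit: 24 × 15.999 = 383.976 g.
Weight fraction O = 383.976 / 864.394 = 0.4442.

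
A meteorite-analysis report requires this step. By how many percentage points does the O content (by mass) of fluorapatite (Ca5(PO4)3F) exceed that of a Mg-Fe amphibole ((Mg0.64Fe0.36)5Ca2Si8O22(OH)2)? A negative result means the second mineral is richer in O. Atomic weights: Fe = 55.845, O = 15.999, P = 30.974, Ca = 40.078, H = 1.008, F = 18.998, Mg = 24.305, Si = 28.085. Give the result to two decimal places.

-6.11 percentage points

M(Ca5(PO4)3F) = 504.298 g/mol, so wt% O = 191.988/504.298 × 100 = 38.07%.
M((Mg0.64Fe0.36)5Ca2Si8O22(OH)2) = 869.125 g/mol, so wt% O = 383.976/869.125 × 100 = 44.18%.
38.07 − 44.18 = -6.11 pp.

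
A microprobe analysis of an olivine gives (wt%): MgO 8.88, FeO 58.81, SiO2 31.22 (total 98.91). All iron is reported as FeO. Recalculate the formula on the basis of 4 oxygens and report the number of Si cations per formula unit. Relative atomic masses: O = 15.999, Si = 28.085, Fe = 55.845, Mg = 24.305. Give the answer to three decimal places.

8.88 wt% MgO ÷ 40.304 g/mol = 0.22033 mol, giving 0.22033 Mg and 0.22033 O.
58.81 wt% FeO ÷ 71.844 g/mol = 0.81858 mol, giving 0.81858 Fe and 0.81858 O.
31.22 wt% SiO2 ÷ 60.083 g/mol = 0.51961 mol, giving 0.51961 Si and 1.03922 O.
Oxygen sums to 2.07813; scaling by 4/2.07813 = 1.92481 puts the formula on 4 O.
Si: 0.51961 × 1.92481 = 1.000 atoms per formula unit.

1.000 Si apfu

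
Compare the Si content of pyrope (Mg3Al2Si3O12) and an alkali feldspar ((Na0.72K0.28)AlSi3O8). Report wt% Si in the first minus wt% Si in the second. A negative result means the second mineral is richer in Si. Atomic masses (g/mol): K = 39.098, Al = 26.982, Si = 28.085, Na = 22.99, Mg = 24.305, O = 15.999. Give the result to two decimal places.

M(Mg3Al2Si3O12) = 403.122 g/mol, so wt% Si = 84.255/403.122 × 100 = 20.90%.
M((Na0.72K0.28)AlSi3O8) = 266.729 g/mol, so wt% Si = 84.255/266.729 × 100 = 31.59%.
20.90 − 31.59 = -10.69 pp.

-10.69 percentage points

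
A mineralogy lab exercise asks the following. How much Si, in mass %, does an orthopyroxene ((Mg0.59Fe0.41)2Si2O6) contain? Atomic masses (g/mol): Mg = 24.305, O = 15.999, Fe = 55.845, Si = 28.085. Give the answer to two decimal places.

24.78 mass %

M((Mg0.59Fe0.41)2Si2O6) = 226.637 g/mol.
Si contributes 2 × 28.085 = 56.170 g per mole.
56.170/226.637 = 0.2478 → 24.78%.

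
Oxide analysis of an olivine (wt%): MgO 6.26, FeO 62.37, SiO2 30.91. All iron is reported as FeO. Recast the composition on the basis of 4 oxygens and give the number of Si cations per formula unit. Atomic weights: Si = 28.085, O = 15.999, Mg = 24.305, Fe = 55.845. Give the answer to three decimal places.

6.26 wt% MgO ÷ 40.304 g/mol = 0.15532 mol, giving 0.15532 Mg and 0.15532 O.
62.37 wt% FeO ÷ 71.844 g/mol = 0.86813 mol, giving 0.86813 Fe and 0.86813 O.
30.91 wt% SiO2 ÷ 60.083 g/mol = 0.51446 mol, giving 0.51446 Si and 1.02892 O.
Oxygen sums to 2.05237; scaling by 4/2.05237 = 1.94897 puts the formula on 4 O.
Si: 0.51446 × 1.94897 = 1.003 atoms per formula unit.

1.003 Si apfu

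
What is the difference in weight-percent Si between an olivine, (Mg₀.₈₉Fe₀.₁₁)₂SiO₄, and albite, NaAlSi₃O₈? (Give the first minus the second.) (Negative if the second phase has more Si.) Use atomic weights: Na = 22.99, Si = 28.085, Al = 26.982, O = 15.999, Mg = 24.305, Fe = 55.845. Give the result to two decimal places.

Si in (Mg₀.₈₉Fe₀.₁₁)₂SiO₄: molar mass 147.630 g/mol; 1×28.085 = 28.085 g → 19.02 wt%.
Si in NaAlSi₃O₈: molar mass 262.219 g/mol; 3×28.085 = 84.255 g → 32.13 wt%.
Difference = 19.02 − 32.13 = -13.11 percentage points.

-13.11 percentage points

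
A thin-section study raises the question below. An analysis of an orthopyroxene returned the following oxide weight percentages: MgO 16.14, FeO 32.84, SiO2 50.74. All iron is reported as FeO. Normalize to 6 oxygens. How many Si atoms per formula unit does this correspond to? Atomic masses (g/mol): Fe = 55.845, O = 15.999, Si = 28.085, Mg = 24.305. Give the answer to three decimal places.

MgO: 16.14/40.304 = 0.40046 mol → 0.40046 mol Mg, 0.40046 mol O.
FeO: 32.84/71.844 = 0.45710 mol → 0.45710 mol Fe, 0.45710 mol O.
SiO2: 50.74/60.083 = 0.84450 mol → 0.84450 mol Si, 1.68900 mol O.
Total oxygen = 2.54656 mol. Normalization factor = 6/2.54656 = 2.35612.
Si per 6 O = 0.84450 × 2.35612 = 1.990.

1.990 Si apfu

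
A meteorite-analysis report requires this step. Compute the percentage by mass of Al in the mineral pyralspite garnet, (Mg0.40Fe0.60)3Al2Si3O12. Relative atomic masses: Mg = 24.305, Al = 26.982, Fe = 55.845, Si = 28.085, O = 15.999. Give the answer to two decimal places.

11.73 weight percent

M((Mg0.40Fe0.60)3Al2Si3O12) = 459.894 g/mol.
Al contributes 2 × 26.982 = 53.964 g per mole.
53.964/459.894 = 0.1173 → 11.73%.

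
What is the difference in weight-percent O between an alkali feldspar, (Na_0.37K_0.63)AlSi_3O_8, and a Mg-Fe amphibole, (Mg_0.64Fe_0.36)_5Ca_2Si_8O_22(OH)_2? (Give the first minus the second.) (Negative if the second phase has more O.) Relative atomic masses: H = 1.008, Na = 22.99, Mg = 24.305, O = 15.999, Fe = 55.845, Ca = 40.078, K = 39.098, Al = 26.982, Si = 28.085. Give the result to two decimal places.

2.81 percentage points

First mineral: 127.992 g O in 272.367 g formula = 46.99 wt% O.
Second mineral: 383.976 g O in 869.125 g formula = 44.18 wt% O.
46.99% − 44.18% gives a difference of 2.81 percentage points.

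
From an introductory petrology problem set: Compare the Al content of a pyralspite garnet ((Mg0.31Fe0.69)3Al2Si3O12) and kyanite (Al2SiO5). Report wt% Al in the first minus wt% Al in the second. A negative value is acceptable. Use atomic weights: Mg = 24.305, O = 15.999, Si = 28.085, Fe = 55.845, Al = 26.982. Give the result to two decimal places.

-21.78 percentage points

M((Mg0.31Fe0.69)3Al2Si3O12) = 468.410 g/mol, so wt% Al = 53.964/468.410 × 100 = 11.52%.
M(Al2SiO5) = 162.044 g/mol, so wt% Al = 53.964/162.044 × 100 = 33.30%.
11.52 − 33.30 = -21.78 pp.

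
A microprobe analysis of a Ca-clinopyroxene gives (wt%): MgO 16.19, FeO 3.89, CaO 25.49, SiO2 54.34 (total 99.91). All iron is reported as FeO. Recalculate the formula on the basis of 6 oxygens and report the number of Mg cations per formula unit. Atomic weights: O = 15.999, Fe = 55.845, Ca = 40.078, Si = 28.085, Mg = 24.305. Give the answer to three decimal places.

0.886 Mg apfu

MgO (M=40.304): mol = 0.40170; Mg = 0.40170, O = 0.40170.
FeO (M=71.844): mol = 0.05415; Fe = 0.05415, O = 0.05415.
CaO (M=56.077): mol = 0.45455; Ca = 0.45455, O = 0.45455.
SiO2 (M=60.083): mol = 0.90442; Si = 0.90442, O = 1.80884.
ΣO = 2.71924; factor = 6/ΣO = 2.20650.
Mg apfu = 0.40170 × 2.20650 = 0.886.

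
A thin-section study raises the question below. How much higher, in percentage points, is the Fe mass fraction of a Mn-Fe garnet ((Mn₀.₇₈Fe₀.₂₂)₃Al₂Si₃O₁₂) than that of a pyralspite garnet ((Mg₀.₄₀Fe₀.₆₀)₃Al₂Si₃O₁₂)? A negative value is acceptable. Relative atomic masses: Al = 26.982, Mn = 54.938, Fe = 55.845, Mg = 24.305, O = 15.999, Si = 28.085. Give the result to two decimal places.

Fe in (Mn₀.₇₈Fe₀.₂₂)₃Al₂Si₃O₁₂: molar mass 495.620 g/mol; 0.66×55.845 = 36.858 g → 7.44 wt%.
Fe in (Mg₀.₄₀Fe₀.₆₀)₃Al₂Si₃O₁₂: molar mass 459.894 g/mol; 1.80×55.845 = 100.521 g → 21.86 wt%.
Difference = 7.44 − 21.86 = -14.42 percentage points.

-14.42 percentage points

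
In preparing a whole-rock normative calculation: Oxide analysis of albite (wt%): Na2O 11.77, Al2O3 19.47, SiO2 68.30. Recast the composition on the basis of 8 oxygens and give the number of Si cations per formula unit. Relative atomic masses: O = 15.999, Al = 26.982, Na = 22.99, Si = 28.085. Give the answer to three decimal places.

Na2O (M=61.979): mol = 0.18990; Na = 0.37980, O = 0.18990.
Al2O3 (M=101.961): mol = 0.19096; Al = 0.38192, O = 0.57288.
SiO2 (M=60.083): mol = 1.13676; Si = 1.13676, O = 2.27352.
ΣO = 3.03630; factor = 8/ΣO = 2.63479.
Si apfu = 1.13676 × 2.63479 = 2.995.

2.995 Si apfu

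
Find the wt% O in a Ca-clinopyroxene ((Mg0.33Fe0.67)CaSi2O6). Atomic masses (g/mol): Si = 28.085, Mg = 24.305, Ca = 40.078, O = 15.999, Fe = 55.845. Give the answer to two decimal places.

40.39 wt%

M((Mg0.33Fe0.67)CaSi2O6) = 237.679 g/mol.
O contributes 6 × 15.999 = 95.994 g per mole.
95.994/237.679 = 0.4039 → 40.39%.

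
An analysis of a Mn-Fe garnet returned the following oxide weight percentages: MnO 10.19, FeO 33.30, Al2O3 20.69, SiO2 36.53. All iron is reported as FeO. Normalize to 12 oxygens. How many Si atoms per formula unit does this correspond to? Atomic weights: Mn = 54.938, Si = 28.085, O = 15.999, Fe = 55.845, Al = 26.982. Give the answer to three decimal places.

MnO (M=70.937): mol = 0.14365; Mn = 0.14365, O = 0.14365.
FeO (M=71.844): mol = 0.46350; Fe = 0.46350, O = 0.46350.
Al2O3 (M=101.961): mol = 0.20292; Al = 0.40584, O = 0.60876.
SiO2 (M=60.083): mol = 0.60799; Si = 0.60799, O = 1.21598.
ΣO = 2.43189; factor = 12/ΣO = 4.93443.
Si apfu = 0.60799 × 4.93443 = 3.000.

3.000 Si apfu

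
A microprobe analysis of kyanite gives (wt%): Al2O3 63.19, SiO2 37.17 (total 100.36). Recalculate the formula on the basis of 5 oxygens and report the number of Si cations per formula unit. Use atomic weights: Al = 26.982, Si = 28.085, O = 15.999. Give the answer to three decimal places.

Al2O3 (M=101.961): mol = 0.61975; Al = 1.23950, O = 1.85925.
SiO2 (M=60.083): mol = 0.61864; Si = 0.61864, O = 1.23728.
ΣO = 3.09653; factor = 5/ΣO = 1.61471.
Si apfu = 0.61864 × 1.61471 = 0.999.

0.999 Si apfu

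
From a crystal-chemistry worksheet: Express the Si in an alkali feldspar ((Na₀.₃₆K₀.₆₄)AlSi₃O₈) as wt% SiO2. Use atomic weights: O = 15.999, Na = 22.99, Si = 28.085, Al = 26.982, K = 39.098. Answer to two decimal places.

66.14 wt%

Molar mass of (Na₀.₃₆K₀.₆₄)AlSi₃O₈ = 0.36*22.99 + 0.64*39.098 + 1*26.982 + 3*28.085 + 8*15.999 = 272.528 g/mol.
Each formula unit contains 3 Si, equivalent to 3/1 = 3.0000 mol SiO2.
M(SiO2) = 1×28.085 + 2×15.999 = 60.083 g/mol.
Mass of SiO2 per formula unit = 3.0000 × 60.083 = 180.249 g.
SiO2 wt% = 180.249 / 272.528 × 100 = 66.14%.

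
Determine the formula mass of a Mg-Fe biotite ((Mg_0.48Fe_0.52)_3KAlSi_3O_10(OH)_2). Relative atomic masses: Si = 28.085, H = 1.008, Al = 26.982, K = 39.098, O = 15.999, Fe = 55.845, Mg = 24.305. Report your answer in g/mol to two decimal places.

466.46 g/mol

The formula mass is the sum 1.44*24.305 + 1.56*55.845 + 1*39.098 + 1*26.982 + 3*28.085 + 12*15.999 + 2*1.008.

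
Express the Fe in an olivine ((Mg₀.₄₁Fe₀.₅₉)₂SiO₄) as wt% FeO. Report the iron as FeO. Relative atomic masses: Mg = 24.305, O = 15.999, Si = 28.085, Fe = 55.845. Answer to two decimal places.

47.65 wt%

Formula mass = 177.908 g/mol.
1.18 Fe → 1.1800 mol FeO per formula unit; M(FeO) = 71.844, so FeO mass = 84.776 g.
84.776/177.908 × 100 = 47.65 wt%.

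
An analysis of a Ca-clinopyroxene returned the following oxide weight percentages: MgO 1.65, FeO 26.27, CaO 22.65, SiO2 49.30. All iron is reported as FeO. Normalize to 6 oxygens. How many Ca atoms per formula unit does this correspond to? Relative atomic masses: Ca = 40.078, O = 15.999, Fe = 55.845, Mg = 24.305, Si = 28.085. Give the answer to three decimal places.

0.989 Ca apfu

1.65 wt% MgO ÷ 40.304 g/mol = 0.04094 mol, giving 0.04094 Mg and 0.04094 O.
26.27 wt% FeO ÷ 71.844 g/mol = 0.36565 mol, giving 0.36565 Fe and 0.36565 O.
22.65 wt% CaO ÷ 56.077 g/mol = 0.40391 mol, giving 0.40391 Ca and 0.40391 O.
49.30 wt% SiO2 ÷ 60.083 g/mol = 0.82053 mol, giving 0.82053 Si and 1.64106 O.
Oxygen sums to 2.45156; scaling by 6/2.45156 = 2.44742 puts the formula on 6 O.
Ca: 0.40391 × 2.44742 = 0.989 atoms per formula unit.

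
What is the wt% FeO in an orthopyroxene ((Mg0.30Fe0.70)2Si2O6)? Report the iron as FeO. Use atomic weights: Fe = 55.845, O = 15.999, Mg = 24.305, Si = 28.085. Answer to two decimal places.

41.07 wt%

Formula mass = 244.930 g/mol.
1.40 Fe → 1.4000 mol FeO per formula unit; M(FeO) = 71.844, so FeO mass = 100.582 g.
100.582/244.930 × 100 = 41.07 wt%.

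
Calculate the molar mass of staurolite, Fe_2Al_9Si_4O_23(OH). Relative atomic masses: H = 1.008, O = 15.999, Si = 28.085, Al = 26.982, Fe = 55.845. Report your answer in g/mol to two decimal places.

Fe: 2 × 55.845 = 111.6900
Al: 9 × 26.982 = 242.8380
Si: 4 × 28.085 = 112.3400
O: 24 × 15.999 = 383.9760
H: 1 × 1.008 = 1.0080
Summing the contributions gives the formula mass.

851.85 g/mol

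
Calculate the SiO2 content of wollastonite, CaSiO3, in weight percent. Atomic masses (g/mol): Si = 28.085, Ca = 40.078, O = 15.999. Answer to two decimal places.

Molar mass of CaSiO3 = 1*40.078 + 1*28.085 + 3*15.999 = 116.160 g/mol.
Each formula unit contains 1 Si, equivalent to 1/1 = 1.0000 mol SiO2.
M(SiO2) = 1×28.085 + 2×15.999 = 60.083 g/mol.
Mass of SiO2 per formula unit = 1.0000 × 60.083 = 60.083 g.
SiO2 wt% = 60.083 / 116.160 × 100 = 51.72%.

51.72 wt%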